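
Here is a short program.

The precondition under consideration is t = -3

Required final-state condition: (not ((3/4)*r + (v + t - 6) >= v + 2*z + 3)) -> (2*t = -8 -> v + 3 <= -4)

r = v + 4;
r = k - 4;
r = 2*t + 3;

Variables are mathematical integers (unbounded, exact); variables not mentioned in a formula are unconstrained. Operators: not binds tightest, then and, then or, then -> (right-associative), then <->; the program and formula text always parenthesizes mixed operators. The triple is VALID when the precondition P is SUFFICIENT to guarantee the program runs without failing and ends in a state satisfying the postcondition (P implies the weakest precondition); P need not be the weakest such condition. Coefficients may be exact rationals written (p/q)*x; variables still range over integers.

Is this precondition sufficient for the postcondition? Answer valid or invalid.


Working backward. After the program, the postcondition (not ((3/4)*r + (v + t - 6) >= v + 2*z + 3)) -> (2*t = -8 -> v + 3 <= -4) must hold; in canonical form it is (not ((3/4)*r + t >= 2*z + 9)) -> (2*t = -8 -> v <= -7).
Before r := 2*t + 3: (not ((5/2)*t >= 2*z + 27/4)) -> (2*t = -8 -> v <= -7)
Before r := k - 4: (not ((5/2)*t >= 2*z + 27/4)) -> (2*t = -8 -> v <= -7)
Before r := v + 4: (not ((5/2)*t >= 2*z + 27/4)) -> (2*t = -8 -> v <= -7)
The weakest precondition is (not ((5/2)*t >= 2*z + 27/4)) -> (2*t = -8 -> v <= -7).
Check whether t = -3 implies it.
Every state satisfying the precondition satisfies the weakest precondition: the implication holds.
Answer: valid


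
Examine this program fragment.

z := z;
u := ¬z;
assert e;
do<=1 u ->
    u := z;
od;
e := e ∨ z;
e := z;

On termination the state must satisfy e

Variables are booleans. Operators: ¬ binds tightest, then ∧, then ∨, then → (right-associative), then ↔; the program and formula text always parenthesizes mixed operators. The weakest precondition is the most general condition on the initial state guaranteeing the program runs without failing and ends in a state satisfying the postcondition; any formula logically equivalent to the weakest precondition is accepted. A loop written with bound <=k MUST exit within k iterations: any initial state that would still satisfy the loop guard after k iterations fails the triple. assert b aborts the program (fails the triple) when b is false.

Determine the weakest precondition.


Working backward. After the program, e must hold.
Before e := z: z
Before e := e ∨ z: z
Before the loop (bound <=1), unroll the exhaustion recursion (WP_0 = exit-now case; WP_j = one more guarded iteration, up to j = 1):
  WP_0: (¬u) ∧ z
  WP_1: (¬u) ∧ ((¬u) → z)
So before the loop: (¬u) ∧ ((¬u) → z)
Before assert e: e ∧ (¬u) ∧ ((¬u) → z)
Before u := ¬z: e ∧ z
Before z := z: e ∧ z
Answer: WP = e ∧ z


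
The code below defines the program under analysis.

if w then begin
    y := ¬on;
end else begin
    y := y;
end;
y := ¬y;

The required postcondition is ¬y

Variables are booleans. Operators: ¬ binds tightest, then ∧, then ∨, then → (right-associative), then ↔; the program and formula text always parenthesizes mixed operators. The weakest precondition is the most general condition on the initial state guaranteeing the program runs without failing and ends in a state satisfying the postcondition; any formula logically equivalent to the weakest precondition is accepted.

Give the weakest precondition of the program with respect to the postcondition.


Working backward. After the program, ¬y must hold.
Before y := ¬y: y
Then branch requires ¬on; else branch requires y.
Before the if: (w → (¬on)) ∧ ((¬w) → y)
Answer: WP = (w → (¬on)) ∧ ((¬w) → y)


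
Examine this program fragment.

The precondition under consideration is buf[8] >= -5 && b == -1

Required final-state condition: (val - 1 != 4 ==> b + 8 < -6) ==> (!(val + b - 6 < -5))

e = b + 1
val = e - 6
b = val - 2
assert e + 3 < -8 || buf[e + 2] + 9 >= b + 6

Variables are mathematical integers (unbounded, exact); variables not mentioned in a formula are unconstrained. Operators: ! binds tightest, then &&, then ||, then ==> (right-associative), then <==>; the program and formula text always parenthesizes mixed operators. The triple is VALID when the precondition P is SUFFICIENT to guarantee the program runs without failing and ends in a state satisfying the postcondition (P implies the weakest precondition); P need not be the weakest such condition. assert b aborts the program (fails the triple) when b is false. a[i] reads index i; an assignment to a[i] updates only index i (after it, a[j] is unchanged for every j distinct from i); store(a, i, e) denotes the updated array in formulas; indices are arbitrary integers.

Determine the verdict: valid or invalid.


Working backward. After the program, the postcondition (val - 1 != 4 ==> b + 8 < -6) ==> (!(val + b - 6 < -5)) must hold; in canonical form it is (val != 5 ==> b < -14) ==> (!(b + val < 1)).
Before assert e + 3 < -8 || buf[e + 2] + 9 >= b + 6: (e < -11 || buf[e + 2] >= b - 3) && ((val != 5 ==> b < -14) ==> (!(b + val < 1)))
Before b := val - 2: (e < -11 || buf[e + 2] >= val - 5) && ((val != 5 ==> val < -12) ==> (!(2*val < 3)))
Before val := e - 6: (e < -11 || buf[e + 2] >= e - 11) && ((e != 11 ==> e < -6) ==> (!(2*e < 15)))
Before e := b + 1: (b < -12 || buf[b + 3] >= b - 10) && ((b != 10 ==> b < -7) ==> (!(2*b < 13)))
The weakest precondition is (b < -12 || buf[b + 3] >= b - 10) && ((b != 10 ==> b < -7) ==> (!(2*b < 13))).
Check whether buf[8] >= -5 && b == -1 implies it.
Countermodel: at the initial state b = -1, buf = {[2] = -12, [8] = 0, elsewhere 0}, the precondition holds but the weakest precondition fails.
Answer: invalid


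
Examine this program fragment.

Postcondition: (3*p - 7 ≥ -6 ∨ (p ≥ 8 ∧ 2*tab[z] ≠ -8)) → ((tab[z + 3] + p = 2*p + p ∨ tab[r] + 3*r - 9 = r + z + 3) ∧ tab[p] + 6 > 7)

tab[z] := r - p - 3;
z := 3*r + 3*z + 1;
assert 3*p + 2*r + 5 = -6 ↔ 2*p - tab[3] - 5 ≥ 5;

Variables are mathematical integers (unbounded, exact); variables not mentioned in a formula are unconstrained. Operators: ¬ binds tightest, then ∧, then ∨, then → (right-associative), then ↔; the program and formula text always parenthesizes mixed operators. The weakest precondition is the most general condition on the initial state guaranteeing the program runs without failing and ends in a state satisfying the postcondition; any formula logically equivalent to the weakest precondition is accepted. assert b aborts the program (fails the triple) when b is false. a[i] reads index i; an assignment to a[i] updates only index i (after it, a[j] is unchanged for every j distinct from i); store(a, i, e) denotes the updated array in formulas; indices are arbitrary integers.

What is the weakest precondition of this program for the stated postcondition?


Working backward. After the program, the postcondition (3*p - 7 ≥ -6 ∨ (p ≥ 8 ∧ 2*tab[z] ≠ -8)) → ((tab[z + 3] + p = 2*p + p ∨ tab[r] + 3*r - 9 = r + z + 3) ∧ tab[p] + 6 > 7) must hold; in canonical form it is (3*p ≥ 1 ∨ (p ≥ 8 ∧ 2*tab[z] ≠ -8)) → ((tab[z + 3] = 2*p ∨ tab[r] + 2*r = z + 12) ∧ tab[p] > 1).
Before assert 3*p + 2*r + 5 = -6 ↔ 2*p - tab[3] - 5 ≥ 5: (3*p + 2*r = -11 ↔ 2*p ≥ tab[3] + 10) ∧ ((3*p ≥ 1 ∨ (p ≥ 8 ∧ 2*tab[z] ≠ -8)) → ((tab[z + 3] = 2*p ∨ tab[r] + 2*r = z + 12) ∧ tab[p] > 1))
Before z := 3*r + 3*z + 1: (3*p + 2*r = -11 ↔ 2*p ≥ tab[3] + 10) ∧ ((3*p ≥ 1 ∨ (p ≥ 8 ∧ 2*tab[3*r + 3*z + 1] ≠ -8)) → ((tab[3*r + 3*z + 4] = 2*p ∨ tab[r] = r + 3*z + 13) ∧ tab[p] > 1))
Before tab[z] := r - p - 3: (3*p + 2*r = -11 ↔ 2*p ≥ store(tab, z, -p + r - 3)[3] + 10) ∧ ((3*p ≥ 1 ∨ (p ≥ 8 ∧ 2*store(tab, z, -p + r - 3)[3*r + 3*z + 1] ≠ -8)) → ((store(tab, z, -p + r - 3)[3*r + 3*z + 4] = 2*p ∨ store(tab, z, -p + r - 3)[r] = r + 3*z + 13) ∧ store(tab, z, -p + r - 3)[p] > 1))
Answer: WP = (3*p + 2*r = -11 ↔ 2*p ≥ store(tab, z, -p + r - 3)[3] + 10) ∧ ((3*p ≥ 1 ∨ (p ≥ 8 ∧ 2*store(tab, z, -p + r - 3)[3*r + 3*z + 1] ≠ -8)) → ((store(tab, z, -p + r - 3)[3*r + 3*z + 4] = 2*p ∨ store(tab, z, -p + r - 3)[r] = r + 3*z + 13) ∧ store(tab, z, -p + r - 3)[p] > 1))


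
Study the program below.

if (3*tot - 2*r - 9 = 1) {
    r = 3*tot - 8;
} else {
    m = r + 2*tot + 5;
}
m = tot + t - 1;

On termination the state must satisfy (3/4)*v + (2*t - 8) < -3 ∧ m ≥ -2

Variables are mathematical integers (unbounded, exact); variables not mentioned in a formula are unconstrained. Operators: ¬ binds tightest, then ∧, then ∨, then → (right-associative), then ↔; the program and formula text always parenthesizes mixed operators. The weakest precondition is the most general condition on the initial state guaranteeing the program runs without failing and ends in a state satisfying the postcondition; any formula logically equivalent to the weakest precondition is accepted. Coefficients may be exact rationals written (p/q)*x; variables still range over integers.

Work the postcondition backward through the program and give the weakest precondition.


Working backward. After the program, the postcondition (3/4)*v + (2*t - 8) < -3 ∧ m ≥ -2 must hold; in canonical form it is 2*t + (3/4)*v < 5 ∧ m ≥ -2.
Before m := tot + t - 1: 2*t + (3/4)*v < 5 ∧ t + tot ≥ -1
Then branch requires 2*t + (3/4)*v < 5 ∧ t + tot ≥ -1; else branch requires 2*t + (3/4)*v < 5 ∧ t + tot ≥ -1.
Before the if: (3*tot = 2*r + 10 → (2*t + (3/4)*v < 5 ∧ t + tot ≥ -1)) ∧ ((¬(3*tot = 2*r + 10)) → (2*t + (3/4)*v < 5 ∧ t + tot ≥ -1))
Answer: WP = (3*tot = 2*r + 10 → (2*t + (3/4)*v < 5 ∧ t + tot ≥ -1)) ∧ ((¬(3*tot = 2*r + 10)) → (2*t + (3/4)*v < 5 ∧ t + tot ≥ -1))


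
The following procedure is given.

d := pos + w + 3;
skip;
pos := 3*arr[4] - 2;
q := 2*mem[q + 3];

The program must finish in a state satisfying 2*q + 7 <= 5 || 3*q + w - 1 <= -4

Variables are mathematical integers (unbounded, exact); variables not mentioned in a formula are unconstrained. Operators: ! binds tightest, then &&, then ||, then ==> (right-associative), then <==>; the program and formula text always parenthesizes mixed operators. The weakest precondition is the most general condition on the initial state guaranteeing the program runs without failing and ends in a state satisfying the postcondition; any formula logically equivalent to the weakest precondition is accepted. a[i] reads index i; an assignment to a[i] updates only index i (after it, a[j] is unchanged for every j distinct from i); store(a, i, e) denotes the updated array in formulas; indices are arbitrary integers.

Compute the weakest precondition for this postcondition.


Working backward. After the program, the postcondition 2*q + 7 <= 5 || 3*q + w - 1 <= -4 must hold; in canonical form it is 2*q <= -2 || 3*q + w <= -3.
Before q := 2*mem[q + 3]: 4*mem[q + 3] <= -2 || 6*mem[q + 3] + w <= -3
Before pos := 3*arr[4] - 2: 4*mem[q + 3] <= -2 || 6*mem[q + 3] + w <= -3
Before skip: 4*mem[q + 3] <= -2 || 6*mem[q + 3] + w <= -3
Before d := pos + w + 3: 4*mem[q + 3] <= -2 || 6*mem[q + 3] + w <= -3
Answer: WP = 4*mem[q + 3] <= -2 || 6*mem[q + 3] + w <= -3


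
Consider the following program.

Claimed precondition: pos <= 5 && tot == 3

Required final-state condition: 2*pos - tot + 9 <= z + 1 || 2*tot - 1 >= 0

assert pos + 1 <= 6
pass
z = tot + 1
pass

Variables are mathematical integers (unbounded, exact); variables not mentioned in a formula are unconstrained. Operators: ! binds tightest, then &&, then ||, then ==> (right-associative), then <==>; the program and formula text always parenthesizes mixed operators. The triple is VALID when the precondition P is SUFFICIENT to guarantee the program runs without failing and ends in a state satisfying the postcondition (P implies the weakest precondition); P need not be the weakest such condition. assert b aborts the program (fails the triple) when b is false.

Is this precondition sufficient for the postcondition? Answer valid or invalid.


Working backward. After the program, the postcondition 2*pos - tot + 9 <= z + 1 || 2*tot - 1 >= 0 must hold; in canonical form it is 2*pos <= tot + z - 8 || 2*tot >= 1.
Before skip: 2*pos <= tot + z - 8 || 2*tot >= 1
Before z := tot + 1: 2*pos <= 2*tot - 7 || 2*tot >= 1
Before skip: 2*pos <= 2*tot - 7 || 2*tot >= 1
Before assert pos + 1 <= 6: pos <= 5 && (2*pos <= 2*tot - 7 || 2*tot >= 1)
The weakest precondition is pos <= 5 && (2*pos <= 2*tot - 7 || 2*tot >= 1).
Check whether pos <= 5 && tot == 3 implies it.
Every state satisfying the precondition satisfies the weakest precondition: the implication holds.
Answer: valid


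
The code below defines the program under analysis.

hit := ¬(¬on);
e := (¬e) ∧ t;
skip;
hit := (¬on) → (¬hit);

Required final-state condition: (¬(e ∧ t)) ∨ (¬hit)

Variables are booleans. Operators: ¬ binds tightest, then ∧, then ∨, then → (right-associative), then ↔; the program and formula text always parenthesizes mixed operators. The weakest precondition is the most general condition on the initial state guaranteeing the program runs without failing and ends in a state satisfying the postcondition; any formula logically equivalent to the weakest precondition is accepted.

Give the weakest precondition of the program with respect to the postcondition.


Working backward. After the program, (¬(e ∧ t)) ∨ (¬hit) must hold.
Before hit := (¬on) → (¬hit): (¬(e ∧ t)) ∨ (¬((¬on) → (¬hit)))
Before skip: (¬(e ∧ t)) ∨ (¬((¬on) → (¬hit)))
Before e := (¬e) ∧ t: (¬((¬e) ∧ t)) ∨ (¬((¬on) → (¬hit)))
Before hit := ¬(¬on): ¬((¬e) ∧ t)
Answer: WP = ¬((¬e) ∧ t)


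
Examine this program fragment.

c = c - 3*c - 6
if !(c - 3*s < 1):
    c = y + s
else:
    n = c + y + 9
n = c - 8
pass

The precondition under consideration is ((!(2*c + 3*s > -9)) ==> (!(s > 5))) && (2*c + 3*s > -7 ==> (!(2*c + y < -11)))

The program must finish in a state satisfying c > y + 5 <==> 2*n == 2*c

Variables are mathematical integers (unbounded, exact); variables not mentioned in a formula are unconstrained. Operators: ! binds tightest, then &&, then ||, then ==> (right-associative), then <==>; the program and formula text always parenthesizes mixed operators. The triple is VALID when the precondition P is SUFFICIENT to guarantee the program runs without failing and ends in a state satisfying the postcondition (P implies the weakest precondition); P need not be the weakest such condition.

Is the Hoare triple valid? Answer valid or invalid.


Working backward. After the program, c > y + 5 <==> 2*n == 2*c must hold.
Before skip: c > y + 5 <==> 2*n == 2*c
Before n := c - 8: !(c > y + 5)
Then branch requires !(s > 5); else branch requires !(c > y + 5).
Before the if: ((!(c < 3*s + 1)) ==> (!(s > 5))) && (c < 3*s + 1 ==> (!(c > y + 5)))
Before c := c - 3*c - 6: ((!(2*c + 3*s > -7)) ==> (!(s > 5))) && (2*c + 3*s > -7 ==> (!(2*c + y < -11)))
The weakest precondition is ((!(2*c + 3*s > -7)) ==> (!(s > 5))) && (2*c + 3*s > -7 ==> (!(2*c + y < -11))).
Check whether ((!(2*c + 3*s > -9)) ==> (!(s > 5))) && (2*c + 3*s > -7 ==> (!(2*c + y < -11))) implies it.
Countermodel: at the initial state c = -14, s = 7, y = 0, the precondition holds but the weakest precondition fails.
Answer: invalid


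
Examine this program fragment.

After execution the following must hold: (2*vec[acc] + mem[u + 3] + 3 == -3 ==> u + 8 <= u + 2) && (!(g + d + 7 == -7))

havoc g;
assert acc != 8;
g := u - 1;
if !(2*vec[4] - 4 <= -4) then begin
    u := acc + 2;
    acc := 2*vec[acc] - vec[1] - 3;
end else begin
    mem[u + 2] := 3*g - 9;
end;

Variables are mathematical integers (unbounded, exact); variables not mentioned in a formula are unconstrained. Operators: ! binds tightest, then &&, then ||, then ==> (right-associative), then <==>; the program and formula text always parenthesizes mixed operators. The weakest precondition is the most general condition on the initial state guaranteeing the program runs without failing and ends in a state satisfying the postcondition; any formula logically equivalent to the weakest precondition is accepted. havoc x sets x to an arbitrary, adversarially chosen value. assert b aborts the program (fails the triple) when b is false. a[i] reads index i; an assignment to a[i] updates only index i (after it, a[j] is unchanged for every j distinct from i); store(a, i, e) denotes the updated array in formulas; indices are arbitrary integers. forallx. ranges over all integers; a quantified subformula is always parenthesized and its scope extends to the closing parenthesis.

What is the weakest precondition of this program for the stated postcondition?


Working backward. After the program, the postcondition (2*vec[acc] + mem[u + 3] + 3 == -3 ==> u + 8 <= u + 2) && (!(g + d + 7 == -7)) must hold; in canonical form it is (!(mem[u + 3] + 2*vec[acc] == -6)) && (!(d + g == -14)).
Then branch requires (!(mem[acc + 5] + 2*vec[-vec[1] + 2*vec[acc] - 3] == -6)) && (!(d + g == -14)); else branch requires (!(2*vec[acc] + store(mem, u + 2, 3*g - 9)[u + 3] == -6)) && (!(d + g == -14)).
Before the if: ((!(2*vec[4] <= 0)) ==> ((!(mem[acc + 5] + 2*vec[-vec[1] + 2*vec[acc] - 3] == -6)) && (!(d + g == -14)))) && (2*vec[4] <= 0 ==> ((!(2*vec[acc] + store(mem, u + 2, 3*g - 9)[u + 3] == -6)) && (!(d + g == -14))))
Before g := u - 1: ((!(2*vec[4] <= 0)) ==> ((!(mem[acc + 5] + 2*vec[-vec[1] + 2*vec[acc] - 3] == -6)) && (!(d + u == -13)))) && (2*vec[4] <= 0 ==> ((!(2*vec[acc] + store(mem, u + 2, 3*u - 12)[u + 3] == -6)) && (!(d + u == -13))))
Before assert acc != 8: acc != 8 && ((!(2*vec[4] <= 0)) ==> ((!(mem[acc + 5] + 2*vec[-vec[1] + 2*vec[acc] - 3] == -6)) && (!(d + u == -13)))) && (2*vec[4] <= 0 ==> ((!(2*vec[acc] + store(mem, u + 2, 3*u - 12)[u + 3] == -6)) && (!(d + u == -13))))
Before havoc g: acc != 8 && ((!(2*vec[4] <= 0)) ==> ((!(mem[acc + 5] + 2*vec[-vec[1] + 2*vec[acc] - 3] == -6)) && (!(d + u == -13)))) && (2*vec[4] <= 0 ==> ((!(2*vec[acc] + store(mem, u + 2, 3*u - 12)[u + 3] == -6)) && (!(d + u == -13))))
Answer: WP = acc != 8 && ((!(2*vec[4] <= 0)) ==> ((!(mem[acc + 5] + 2*vec[-vec[1] + 2*vec[acc] - 3] == -6)) && (!(d + u == -13)))) && (2*vec[4] <= 0 ==> ((!(2*vec[acc] + store(mem, u + 2, 3*u - 12)[u + 3] == -6)) && (!(d + u == -13))))


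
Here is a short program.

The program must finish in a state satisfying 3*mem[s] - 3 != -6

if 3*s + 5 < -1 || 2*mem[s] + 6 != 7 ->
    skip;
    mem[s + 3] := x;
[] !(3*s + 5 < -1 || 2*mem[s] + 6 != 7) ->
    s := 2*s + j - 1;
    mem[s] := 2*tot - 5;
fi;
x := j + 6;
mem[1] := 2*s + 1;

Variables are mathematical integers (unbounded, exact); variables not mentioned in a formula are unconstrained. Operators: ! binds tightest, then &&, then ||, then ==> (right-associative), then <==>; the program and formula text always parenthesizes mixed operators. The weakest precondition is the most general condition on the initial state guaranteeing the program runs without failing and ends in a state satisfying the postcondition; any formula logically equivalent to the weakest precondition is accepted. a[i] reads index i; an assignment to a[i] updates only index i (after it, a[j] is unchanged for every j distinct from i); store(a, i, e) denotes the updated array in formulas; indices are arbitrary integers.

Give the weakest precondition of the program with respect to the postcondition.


Working backward. After the program, the postcondition 3*mem[s] - 3 != -6 must hold; in canonical form it is 3*mem[s] != -3.
Before mem[1] := 2*s + 1: 3*store(mem, 1, 2*s + 1)[s] != -3
Before x := j + 6: 3*store(mem, 1, 2*s + 1)[s] != -3
Then branch requires 3*store(store(mem, s + 3, x), 1, 2*s + 1)[s] != -3; else branch requires 3*store(store(mem, j + 2*s - 1, 2*tot - 5), 1, 2*j + 4*s - 1)[j + 2*s - 1] != -3.
Before the if: ((3*s < -6 || 2*mem[s] != 1) ==> 3*store(store(mem, s + 3, x), 1, 2*s + 1)[s] != -3) && ((!(3*s < -6 || 2*mem[s] != 1)) ==> 3*store(store(mem, j + 2*s - 1, 2*tot - 5), 1, 2*j + 4*s - 1)[j + 2*s - 1] != -3)
Answer: WP = ((3*s < -6 || 2*mem[s] != 1) ==> 3*store(store(mem, s + 3, x), 1, 2*s + 1)[s] != -3) && ((!(3*s < -6 || 2*mem[s] != 1)) ==> 3*store(store(mem, j + 2*s - 1, 2*tot - 5), 1, 2*j + 4*s - 1)[j + 2*s - 1] != -3)


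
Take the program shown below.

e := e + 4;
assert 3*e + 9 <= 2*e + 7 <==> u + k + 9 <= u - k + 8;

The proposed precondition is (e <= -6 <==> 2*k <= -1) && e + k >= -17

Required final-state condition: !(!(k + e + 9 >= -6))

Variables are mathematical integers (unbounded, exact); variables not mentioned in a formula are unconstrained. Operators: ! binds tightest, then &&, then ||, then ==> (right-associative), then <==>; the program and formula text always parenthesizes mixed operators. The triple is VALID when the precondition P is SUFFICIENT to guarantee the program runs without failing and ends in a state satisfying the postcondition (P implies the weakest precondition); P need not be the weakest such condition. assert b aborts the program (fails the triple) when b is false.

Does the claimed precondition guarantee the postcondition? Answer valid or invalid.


Working backward. After the program, the postcondition !(!(k + e + 9 >= -6)) must hold; in canonical form it is e + k >= -15.
Before assert 3*e + 9 <= 2*e + 7 <==> u + k + 9 <= u - k + 8: (e <= -2 <==> 2*k <= -1) && e + k >= -15
Before e := e + 4: (e <= -6 <==> 2*k <= -1) && e + k >= -19
The weakest precondition is (e <= -6 <==> 2*k <= -1) && e + k >= -19.
Check whether (e <= -6 <==> 2*k <= -1) && e + k >= -17 implies it.
Every state satisfying the precondition satisfies the weakest precondition: the implication holds.
Answer: valid


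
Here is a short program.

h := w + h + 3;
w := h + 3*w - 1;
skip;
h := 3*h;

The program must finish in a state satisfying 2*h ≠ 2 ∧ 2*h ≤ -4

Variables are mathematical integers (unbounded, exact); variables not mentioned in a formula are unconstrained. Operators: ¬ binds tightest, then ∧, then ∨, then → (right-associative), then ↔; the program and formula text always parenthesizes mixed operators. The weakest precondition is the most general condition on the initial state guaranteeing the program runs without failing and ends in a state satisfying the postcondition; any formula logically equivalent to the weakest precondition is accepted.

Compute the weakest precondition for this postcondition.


Working backward. After the program, 2*h ≠ 2 ∧ 2*h ≤ -4 must hold.
Before h := 3*h: 6*h ≠ 2 ∧ 6*h ≤ -4
Before skip: 6*h ≠ 2 ∧ 6*h ≤ -4
Before w := h + 3*w - 1: 6*h ≠ 2 ∧ 6*h ≤ -4
Before h := w + h + 3: 6*h + 6*w ≠ -16 ∧ 6*h + 6*w ≤ -22
Answer: WP = 6*h + 6*w ≠ -16 ∧ 6*h + 6*w ≤ -22


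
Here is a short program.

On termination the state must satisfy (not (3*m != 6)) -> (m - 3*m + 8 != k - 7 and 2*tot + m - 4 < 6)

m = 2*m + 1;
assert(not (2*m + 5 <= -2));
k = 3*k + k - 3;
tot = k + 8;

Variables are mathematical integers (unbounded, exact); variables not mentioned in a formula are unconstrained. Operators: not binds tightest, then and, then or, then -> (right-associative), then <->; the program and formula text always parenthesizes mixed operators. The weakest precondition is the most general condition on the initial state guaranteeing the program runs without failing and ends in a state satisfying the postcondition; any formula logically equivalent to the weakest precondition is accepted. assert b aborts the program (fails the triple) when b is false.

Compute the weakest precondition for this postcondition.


Working backward. After the program, the postcondition (not (3*m != 6)) -> (m - 3*m + 8 != k - 7 and 2*tot + m - 4 < 6) must hold; in canonical form it is (not (3*m != 6)) -> (k + 2*m != 15 and m + 2*tot < 10).
Before tot := k + 8: (not (3*m != 6)) -> (k + 2*m != 15 and 2*k + m < -6)
Before k := 3*k + k - 3: (not (3*m != 6)) -> (4*k + 2*m != 18 and 8*k + m < 0)
Before assert not (2*m + 5 <= -2): (not (2*m <= -7)) and ((not (3*m != 6)) -> (4*k + 2*m != 18 and 8*k + m < 0))
Before m := 2*m + 1: (not (4*m <= -9)) and ((not (6*m != 3)) -> (4*k + 4*m != 16 and 8*k + 2*m < -1))
Answer: WP = (not (4*m <= -9)) and ((not (6*m != 3)) -> (4*k + 4*m != 16 and 8*k + 2*m < -1))


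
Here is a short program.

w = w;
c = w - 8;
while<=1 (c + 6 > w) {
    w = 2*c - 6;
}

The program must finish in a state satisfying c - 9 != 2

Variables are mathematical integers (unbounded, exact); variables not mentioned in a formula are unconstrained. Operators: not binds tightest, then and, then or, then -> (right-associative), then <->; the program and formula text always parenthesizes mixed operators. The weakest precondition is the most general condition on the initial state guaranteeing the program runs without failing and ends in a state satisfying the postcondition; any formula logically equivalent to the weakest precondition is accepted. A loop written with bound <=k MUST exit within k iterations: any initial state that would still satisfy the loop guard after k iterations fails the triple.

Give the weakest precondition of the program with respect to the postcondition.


Working backward. After the program, the postcondition c - 9 != 2 must hold; in canonical form it is c != 11.
Before the loop (bound <=1), unroll the exhaustion recursion (WP_0 = exit-now case; WP_j = one more guarded iteration, up to j = 1):
  WP_0: (not (c > w - 6)) and c != 11
  WP_1: (c > w - 6 -> ((not (c < 12)) and c != 11)) and ((not (c > w - 6)) -> c != 11)
So before the loop: (c > w - 6 -> ((not (c < 12)) and c != 11)) and ((not (c > w - 6)) -> c != 11)
Before c := w - 8: w != 19
Before w := w: w != 19
Answer: WP = w != 19


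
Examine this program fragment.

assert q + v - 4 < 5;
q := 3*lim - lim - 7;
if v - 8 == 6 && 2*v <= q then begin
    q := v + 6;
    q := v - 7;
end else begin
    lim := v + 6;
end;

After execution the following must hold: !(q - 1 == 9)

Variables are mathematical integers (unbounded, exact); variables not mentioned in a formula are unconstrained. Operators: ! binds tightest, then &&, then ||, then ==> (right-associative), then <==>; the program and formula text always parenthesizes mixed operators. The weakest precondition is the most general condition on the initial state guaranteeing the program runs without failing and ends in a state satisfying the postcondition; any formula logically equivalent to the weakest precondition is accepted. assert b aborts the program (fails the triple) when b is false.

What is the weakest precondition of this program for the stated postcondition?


Working backward. After the program, the postcondition !(q - 1 == 9) must hold; in canonical form it is !(q == 10).
Then branch requires !(v == 17); else branch requires !(q == 10).
Before the if: ((v == 14 && 2*v <= q) ==> (!(v == 17))) && ((!(v == 14 && 2*v <= q)) ==> (!(q == 10)))
Before q := 3*lim - lim - 7: ((v == 14 && 2*v <= 2*lim - 7) ==> (!(v == 17))) && ((!(v == 14 && 2*v <= 2*lim - 7)) ==> (!(2*lim == 17)))
Before assert q + v - 4 < 5: q + v < 9 && ((v == 14 && 2*v <= 2*lim - 7) ==> (!(v == 17))) && ((!(v == 14 && 2*v <= 2*lim - 7)) ==> (!(2*lim == 17)))
Answer: WP = q + v < 9 && ((v == 14 && 2*v <= 2*lim - 7) ==> (!(v == 17))) && ((!(v == 14 && 2*v <= 2*lim - 7)) ==> (!(2*lim == 17)))


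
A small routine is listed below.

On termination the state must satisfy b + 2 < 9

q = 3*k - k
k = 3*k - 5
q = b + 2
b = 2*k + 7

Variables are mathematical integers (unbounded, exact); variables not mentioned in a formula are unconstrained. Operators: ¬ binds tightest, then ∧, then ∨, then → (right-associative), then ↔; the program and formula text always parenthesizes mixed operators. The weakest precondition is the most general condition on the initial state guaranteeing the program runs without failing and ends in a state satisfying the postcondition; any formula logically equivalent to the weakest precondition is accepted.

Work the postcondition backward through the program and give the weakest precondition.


Working backward. After the program, the postcondition b + 2 < 9 must hold; in canonical form it is b < 7.
Before b := 2*k + 7: 2*k < 0
Before q := b + 2: 2*k < 0
Before k := 3*k - 5: 6*k < 10
Before q := 3*k - k: 6*k < 10
Answer: WP = 6*k < 10


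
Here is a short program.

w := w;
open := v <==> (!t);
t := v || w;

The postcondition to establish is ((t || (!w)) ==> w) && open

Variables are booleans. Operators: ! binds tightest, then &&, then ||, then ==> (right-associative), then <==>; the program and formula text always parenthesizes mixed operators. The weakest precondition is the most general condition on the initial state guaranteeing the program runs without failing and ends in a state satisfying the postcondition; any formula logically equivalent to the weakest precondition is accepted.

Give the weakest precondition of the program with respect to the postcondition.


Working backward. After the program, ((t || (!w)) ==> w) && open must hold.
Before t := v || w: w && open
Before open := v <==> (!t): w && (v <==> (!t))
Before w := w: w && (v <==> (!t))
Answer: WP = w && (v <==> (!t))


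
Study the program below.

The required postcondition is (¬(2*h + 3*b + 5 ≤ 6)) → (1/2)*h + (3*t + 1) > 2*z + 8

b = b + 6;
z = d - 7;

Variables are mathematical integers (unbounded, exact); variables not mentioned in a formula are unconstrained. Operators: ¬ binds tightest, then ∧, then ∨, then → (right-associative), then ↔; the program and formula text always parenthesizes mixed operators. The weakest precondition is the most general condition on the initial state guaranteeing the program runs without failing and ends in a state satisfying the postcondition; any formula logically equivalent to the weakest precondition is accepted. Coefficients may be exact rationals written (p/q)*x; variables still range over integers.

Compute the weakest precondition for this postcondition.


Working backward. After the program, the postcondition (¬(2*h + 3*b + 5 ≤ 6)) → (1/2)*h + (3*t + 1) > 2*z + 8 must hold; in canonical form it is (¬(3*b + 2*h ≤ 1)) → (1/2)*h + 3*t > 2*z + 7.
Before z := d - 7: (¬(3*b + 2*h ≤ 1)) → (1/2)*h + 3*t > 2*d - 7
Before b := b + 6: (¬(3*b + 2*h ≤ -17)) → (1/2)*h + 3*t > 2*d - 7
Answer: WP = (¬(3*b + 2*h ≤ -17)) → (1/2)*h + 3*t > 2*d - 7


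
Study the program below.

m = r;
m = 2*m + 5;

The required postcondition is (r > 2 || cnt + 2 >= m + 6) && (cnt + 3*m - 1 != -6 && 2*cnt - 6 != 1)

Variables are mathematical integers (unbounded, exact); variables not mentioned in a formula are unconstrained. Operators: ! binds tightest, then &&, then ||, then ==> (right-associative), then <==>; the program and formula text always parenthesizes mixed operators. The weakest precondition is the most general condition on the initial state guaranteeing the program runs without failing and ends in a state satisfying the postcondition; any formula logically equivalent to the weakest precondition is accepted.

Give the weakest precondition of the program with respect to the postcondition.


Working backward. After the program, the postcondition (r > 2 || cnt + 2 >= m + 6) && (cnt + 3*m - 1 != -6 && 2*cnt - 6 != 1) must hold; in canonical form it is (r > 2 || cnt >= m + 4) && cnt + 3*m != -5 && 2*cnt != 7.
Before m := 2*m + 5: (r > 2 || cnt >= 2*m + 9) && cnt + 6*m != -20 && 2*cnt != 7
Before m := r: (r > 2 || cnt >= 2*r + 9) && cnt + 6*r != -20 && 2*cnt != 7
Answer: WP = (r > 2 || cnt >= 2*r + 9) && cnt + 6*r != -20 && 2*cnt != 7


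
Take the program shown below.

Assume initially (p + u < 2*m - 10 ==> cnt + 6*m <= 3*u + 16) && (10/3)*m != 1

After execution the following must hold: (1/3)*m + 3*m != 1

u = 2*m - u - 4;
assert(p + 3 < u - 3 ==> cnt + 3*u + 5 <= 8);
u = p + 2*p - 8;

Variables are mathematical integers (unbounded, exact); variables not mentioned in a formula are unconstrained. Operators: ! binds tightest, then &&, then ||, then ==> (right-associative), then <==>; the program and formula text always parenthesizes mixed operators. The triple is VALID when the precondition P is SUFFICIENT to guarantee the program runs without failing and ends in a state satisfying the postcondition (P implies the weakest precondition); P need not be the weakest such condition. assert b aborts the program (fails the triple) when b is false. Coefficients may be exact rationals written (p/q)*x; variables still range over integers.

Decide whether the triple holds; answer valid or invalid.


Working backward. After the program, the postcondition (1/3)*m + 3*m != 1 must hold; in canonical form it is (10/3)*m != 1.
Before u := p + 2*p - 8: (10/3)*m != 1
Before assert p + 3 < u - 3 ==> cnt + 3*u + 5 <= 8: (p < u - 6 ==> cnt + 3*u <= 3) && (10/3)*m != 1
Before u := 2*m - u - 4: (p + u < 2*m - 10 ==> cnt + 6*m <= 3*u + 15) && (10/3)*m != 1
The weakest precondition is (p + u < 2*m - 10 ==> cnt + 6*m <= 3*u + 15) && (10/3)*m != 1.
Check whether (p + u < 2*m - 10 ==> cnt + 6*m <= 3*u + 16) && (10/3)*m != 1 implies it.
Countermodel: at the initial state cnt = 16, m = 0, p = -11, u = 0, the precondition holds but the weakest precondition fails.
Answer: invalid


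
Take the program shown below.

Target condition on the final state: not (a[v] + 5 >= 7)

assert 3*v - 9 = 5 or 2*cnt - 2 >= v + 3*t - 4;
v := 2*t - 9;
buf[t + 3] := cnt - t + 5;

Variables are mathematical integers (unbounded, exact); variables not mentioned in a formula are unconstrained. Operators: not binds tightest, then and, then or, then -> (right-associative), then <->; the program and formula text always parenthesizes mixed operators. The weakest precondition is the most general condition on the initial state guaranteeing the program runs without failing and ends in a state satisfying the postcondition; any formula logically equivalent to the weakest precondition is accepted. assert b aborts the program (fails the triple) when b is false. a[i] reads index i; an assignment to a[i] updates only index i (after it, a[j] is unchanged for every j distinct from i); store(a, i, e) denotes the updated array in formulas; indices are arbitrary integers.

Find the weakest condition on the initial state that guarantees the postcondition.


Working backward. After the program, the postcondition not (a[v] + 5 >= 7) must hold; in canonical form it is not (a[v] >= 2).
Before buf[t + 3] := cnt - t + 5: not (a[v] >= 2)
Before v := 2*t - 9: not (a[2*t - 9] >= 2)
Before assert 3*v - 9 = 5 or 2*cnt - 2 >= v + 3*t - 4: (3*v = 14 or 2*cnt >= 3*t + v - 2) and (not (a[2*t - 9] >= 2))
Answer: WP = (3*v = 14 or 2*cnt >= 3*t + v - 2) and (not (a[2*t - 9] >= 2))


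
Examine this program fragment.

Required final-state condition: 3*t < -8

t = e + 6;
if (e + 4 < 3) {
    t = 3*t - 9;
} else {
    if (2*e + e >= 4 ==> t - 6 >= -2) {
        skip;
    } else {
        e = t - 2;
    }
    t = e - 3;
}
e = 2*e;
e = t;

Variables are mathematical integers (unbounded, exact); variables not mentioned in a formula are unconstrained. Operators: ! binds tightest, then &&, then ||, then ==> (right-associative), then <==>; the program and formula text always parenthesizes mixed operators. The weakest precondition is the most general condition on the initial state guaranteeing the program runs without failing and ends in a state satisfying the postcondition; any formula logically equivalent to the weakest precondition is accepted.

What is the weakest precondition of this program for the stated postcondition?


Working backward. After the program, 3*t < -8 must hold.
Before e := t: 3*t < -8
Before e := 2*e: 3*t < -8
Then branch requires 9*t < 19; else branch requires ((3*e >= 4 ==> t >= 4) ==> 3*e < 1) && ((!(3*e >= 4 ==> t >= 4)) ==> 3*t < 7).
Before the if: (e < -1 ==> 9*t < 19) && ((!(e < -1)) ==> (((3*e >= 4 ==> t >= 4) ==> 3*e < 1) && ((!(3*e >= 4 ==> t >= 4)) ==> 3*t < 7)))
Before t := e + 6: (e < -1 ==> 9*e < -35) && ((!(e < -1)) ==> (((3*e >= 4 ==> e >= -2) ==> 3*e < 1) && ((!(3*e >= 4 ==> e >= -2)) ==> 3*e < -11)))
Answer: WP = (e < -1 ==> 9*e < -35) && ((!(e < -1)) ==> (((3*e >= 4 ==> e >= -2) ==> 3*e < 1) && ((!(3*e >= 4 ==> e >= -2)) ==> 3*e < -11)))


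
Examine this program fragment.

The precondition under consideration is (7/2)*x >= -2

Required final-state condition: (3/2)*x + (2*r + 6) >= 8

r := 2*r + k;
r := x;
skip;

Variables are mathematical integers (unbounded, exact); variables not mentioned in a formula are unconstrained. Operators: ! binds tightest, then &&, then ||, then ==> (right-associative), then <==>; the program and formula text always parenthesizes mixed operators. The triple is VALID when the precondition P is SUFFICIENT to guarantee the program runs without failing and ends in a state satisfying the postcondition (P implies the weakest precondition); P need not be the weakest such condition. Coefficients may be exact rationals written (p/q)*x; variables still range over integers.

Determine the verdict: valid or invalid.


Working backward. After the program, the postcondition (3/2)*x + (2*r + 6) >= 8 must hold; in canonical form it is 2*r + (3/2)*x >= 2.
Before skip: 2*r + (3/2)*x >= 2
Before r := x: (7/2)*x >= 2
Before r := 2*r + k: (7/2)*x >= 2
The weakest precondition is (7/2)*x >= 2.
Check whether (7/2)*x >= -2 implies it.
Countermodel: at the initial state x = 0, the precondition holds but the weakest precondition fails.
Answer: invalid


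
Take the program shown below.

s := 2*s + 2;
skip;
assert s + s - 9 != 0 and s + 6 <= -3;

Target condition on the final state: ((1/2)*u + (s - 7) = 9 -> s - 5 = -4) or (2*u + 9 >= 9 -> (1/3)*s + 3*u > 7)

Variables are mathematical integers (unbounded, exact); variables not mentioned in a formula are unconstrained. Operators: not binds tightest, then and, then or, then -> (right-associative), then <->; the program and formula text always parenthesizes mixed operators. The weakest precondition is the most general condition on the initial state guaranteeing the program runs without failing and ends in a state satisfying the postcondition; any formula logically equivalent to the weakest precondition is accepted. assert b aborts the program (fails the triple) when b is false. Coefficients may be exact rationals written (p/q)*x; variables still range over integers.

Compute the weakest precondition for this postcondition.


Working backward. After the program, the postcondition ((1/2)*u + (s - 7) = 9 -> s - 5 = -4) or (2*u + 9 >= 9 -> (1/3)*s + 3*u > 7) must hold; in canonical form it is (s + (1/2)*u = 16 -> s = 1) or (2*u >= 0 -> (1/3)*s + 3*u > 7).
Before assert s + s - 9 != 0 and s + 6 <= -3: 2*s != 9 and s <= -9 and ((s + (1/2)*u = 16 -> s = 1) or (2*u >= 0 -> (1/3)*s + 3*u > 7))
Before skip: 2*s != 9 and s <= -9 and ((s + (1/2)*u = 16 -> s = 1) or (2*u >= 0 -> (1/3)*s + 3*u > 7))
Before s := 2*s + 2: 4*s != 5 and 2*s <= -11 and ((2*s + (1/2)*u = 14 -> 2*s = -1) or (2*u >= 0 -> (2/3)*s + 3*u > 19/3))
Answer: WP = 4*s != 5 and 2*s <= -11 and ((2*s + (1/2)*u = 14 -> 2*s = -1) or (2*u >= 0 -> (2/3)*s + 3*u > 19/3))


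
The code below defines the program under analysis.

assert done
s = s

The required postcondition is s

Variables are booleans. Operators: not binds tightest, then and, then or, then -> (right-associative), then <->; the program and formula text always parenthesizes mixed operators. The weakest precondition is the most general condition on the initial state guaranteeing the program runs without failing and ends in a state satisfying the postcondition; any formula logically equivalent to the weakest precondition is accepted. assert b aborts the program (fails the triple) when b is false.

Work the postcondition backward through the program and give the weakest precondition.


Working backward. After the program, s must hold.
Before s := s: s
Before assert done: done and s
Answer: WP = done and s


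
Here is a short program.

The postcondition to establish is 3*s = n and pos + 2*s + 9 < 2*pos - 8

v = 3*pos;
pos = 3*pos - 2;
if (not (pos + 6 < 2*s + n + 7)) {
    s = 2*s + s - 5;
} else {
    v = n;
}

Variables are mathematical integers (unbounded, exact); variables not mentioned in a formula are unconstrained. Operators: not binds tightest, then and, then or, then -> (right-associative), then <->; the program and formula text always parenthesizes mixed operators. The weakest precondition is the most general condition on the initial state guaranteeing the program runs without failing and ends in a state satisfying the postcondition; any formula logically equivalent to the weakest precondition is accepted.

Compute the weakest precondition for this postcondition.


Working backward. After the program, the postcondition 3*s = n and pos + 2*s + 9 < 2*pos - 8 must hold; in canonical form it is 3*s = n and 2*s < pos - 17.
Then branch requires 9*s = n + 15 and 6*s < pos - 7; else branch requires 3*s = n and 2*s < pos - 17.
Before the if: ((not (pos < n + 2*s + 1)) -> (9*s = n + 15 and 6*s < pos - 7)) and (pos < n + 2*s + 1 -> (3*s = n and 2*s < pos - 17))
Before pos := 3*pos - 2: ((not (3*pos < n + 2*s + 3)) -> (9*s = n + 15 and 6*s < 3*pos - 9)) and (3*pos < n + 2*s + 3 -> (3*s = n and 2*s < 3*pos - 19))
Before v := 3*pos: ((not (3*pos < n + 2*s + 3)) -> (9*s = n + 15 and 6*s < 3*pos - 9)) and (3*pos < n + 2*s + 3 -> (3*s = n and 2*s < 3*pos - 19))
Answer: WP = ((not (3*pos < n + 2*s + 3)) -> (9*s = n + 15 and 6*s < 3*pos - 9)) and (3*pos < n + 2*s + 3 -> (3*s = n and 2*s < 3*pos - 19))
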